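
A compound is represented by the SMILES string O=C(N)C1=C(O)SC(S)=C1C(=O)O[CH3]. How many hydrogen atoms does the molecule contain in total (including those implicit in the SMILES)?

7

Walk through each heavy atom and fill implicit hydrogens from standard valence (C 4, N 3, O 2, S 2, halogen 1):
  atom 1: O, bond orders sum to 2 (valence 2) → 0 H
  atom 2: C, bond orders sum to 4 (valence 4) → 0 H
  atom 3: N, bond orders sum to 1 (valence 3) → 2 H
  atom 4: C, bond orders sum to 4 (valence 4) → 0 H
  atom 5: C, bond orders sum to 4 (valence 4) → 0 H
  atom 6: O, bond orders sum to 1 (valence 2) → 1 H
  atom 7: S, bond orders sum to 2 (valence 2) → 0 H
  atom 8: C, bond orders sum to 4 (valence 4) → 0 H
  atom 9: S, bond orders sum to 1 (valence 2) → 1 H
  atom 10: C, bond orders sum to 4 (valence 4) → 0 H
  atom 11: C, bond orders sum to 4 (valence 4) → 0 H
  atom 12: O, bond orders sum to 2 (valence 2) → 0 H
  atom 13: O, bond orders sum to 2 (valence 2) → 0 H
  atom 14: C with explicit H count 3
Total hydrogens: 7.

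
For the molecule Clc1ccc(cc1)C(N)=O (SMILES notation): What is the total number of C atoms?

Count every carbon token in the SMILES (each C, including those in ring-closure positions and inside branches).
Carbon count: 7.

7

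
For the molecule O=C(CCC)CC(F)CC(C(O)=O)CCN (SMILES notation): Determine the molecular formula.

Walk through each heavy atom and fill implicit hydrogens from standard valence (C 4, N 3, O 2, S 2, halogen 1):
  atom 1: O, bond orders sum to 2 (valence 2) → 0 H
  atom 2: C, bond orders sum to 4 (valence 4) → 0 H
  atom 3: C, bond orders sum to 2 (valence 4) → 2 H
  atom 4: C, bond orders sum to 2 (valence 4) → 2 H
  atom 5: C, bond orders sum to 1 (valence 4) → 3 H
  atom 6: C, bond orders sum to 2 (valence 4) → 2 H
  atom 7: C, bond orders sum to 3 (valence 4) → 1 H
  atom 8: F (halogen, monovalent) → 0 H
  atom 9: C, bond orders sum to 2 (valence 4) → 2 H
  atom 10: C, bond orders sum to 3 (valence 4) → 1 H
  atom 11: C, bond orders sum to 4 (valence 4) → 0 H
  atom 12: O, bond orders sum to 1 (valence 2) → 1 H
  atom 13: O, bond orders sum to 2 (valence 2) → 0 H
  atom 14: C, bond orders sum to 2 (valence 4) → 2 H
  atom 15: C, bond orders sum to 2 (valence 4) → 2 H
  atom 16: N, bond orders sum to 1 (valence 3) → 2 H
Totals → C:11, H:20, F:1, N:1, O:3.
In Hill order: C11H20FNO3.

C11H20FNO3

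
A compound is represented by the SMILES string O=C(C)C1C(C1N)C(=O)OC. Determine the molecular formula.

Walk through each heavy atom and fill implicit hydrogens from standard valence (C 4, N 3, O 2, S 2, halogen 1):
  atom 1: O, bond orders sum to 2 (valence 2) → 0 H
  atom 2: C, bond orders sum to 4 (valence 4) → 0 H
  atom 3: C, bond orders sum to 1 (valence 4) → 3 H
  atom 4: C, bond orders sum to 3 (valence 4) → 1 H
  atom 5: C, bond orders sum to 3 (valence 4) → 1 H
  atom 6: C, bond orders sum to 3 (valence 4) → 1 H
  atom 7: N, bond orders sum to 1 (valence 3) → 2 H
  atom 8: C, bond orders sum to 4 (valence 4) → 0 H
  atom 9: O, bond orders sum to 2 (valence 2) → 0 H
  atom 10: O, bond orders sum to 2 (valence 2) → 0 H
  atom 11: C, bond orders sum to 1 (valence 4) → 3 H
Totals → C:7, H:11, N:1, O:3.
In Hill order: C7H11NO3.

C7H11NO3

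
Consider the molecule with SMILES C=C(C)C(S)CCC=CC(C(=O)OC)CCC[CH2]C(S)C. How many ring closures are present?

0

In SMILES, each pair of matching ring-closure digits denotes one ring-closing bond; the number of such bonds equals the number of independent rings.
Ring-closure bonds here: 0.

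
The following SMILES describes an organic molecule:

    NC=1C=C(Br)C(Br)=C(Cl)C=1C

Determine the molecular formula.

C7H6Br2ClN

Walk through each heavy atom and fill implicit hydrogens from standard valence (C 4, N 3, O 2, S 2, halogen 1):
  atom 1: N, bond orders sum to 1 (valence 3) → 2 H
  atom 2: C, bond orders sum to 4 (valence 4) → 0 H
  atom 3: C, bond orders sum to 3 (valence 4) → 1 H
  atom 4: C, bond orders sum to 4 (valence 4) → 0 H
  atom 5: Br (halogen, monovalent) → 0 H
  atom 6: C, bond orders sum to 4 (valence 4) → 0 H
  atom 7: Br (halogen, monovalent) → 0 H
  atom 8: C, bond orders sum to 4 (valence 4) → 0 H
  atom 9: Cl (halogen, monovalent) → 0 H
  atom 10: C, bond orders sum to 4 (valence 4) → 0 H
  atom 11: C, bond orders sum to 1 (valence 4) → 3 H
Totals → C:7, H:6, Br:2, Cl:1, N:1.
In Hill order: C7H6Br2ClN.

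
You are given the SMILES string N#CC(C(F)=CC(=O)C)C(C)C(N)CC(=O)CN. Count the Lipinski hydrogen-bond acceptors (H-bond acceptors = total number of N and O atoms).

5

N atoms: 3; O atoms: 2.
Lipinski HBA = 3 + 2 = 5.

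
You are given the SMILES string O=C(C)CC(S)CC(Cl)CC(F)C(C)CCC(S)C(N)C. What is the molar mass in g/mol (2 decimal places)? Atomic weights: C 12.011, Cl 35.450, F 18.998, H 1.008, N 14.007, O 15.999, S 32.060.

357.97 g/mol

First, the molecular formula is C15H29ClFNOS2 (counting implicit H from valence).
  C: 15 × 12.011 = 180.165
  Cl: 1 × 35.450 = 35.450
  F: 1 × 18.998 = 18.998
  H: 29 × 1.008 = 29.232
  N: 1 × 14.007 = 14.007
  O: 1 × 15.999 = 15.999
  S: 2 × 32.060 = 64.120
Sum: 15×12.011 + 1×35.450 + 1×18.998 + 29×1.008 + 1×14.007 + 1×15.999 + 2×32.060 = 357.971 → 357.97 g/mol.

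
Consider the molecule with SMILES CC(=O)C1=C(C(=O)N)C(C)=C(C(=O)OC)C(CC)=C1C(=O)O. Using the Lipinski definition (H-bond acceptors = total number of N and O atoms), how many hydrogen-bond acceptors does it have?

7

N atoms: 1; O atoms: 6.
Lipinski HBA = 1 + 6 = 7.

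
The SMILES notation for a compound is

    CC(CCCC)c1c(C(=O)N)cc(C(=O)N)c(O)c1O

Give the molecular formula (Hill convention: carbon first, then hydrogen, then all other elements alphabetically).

C14H20N2O4

Walk through each heavy atom and fill implicit hydrogens from standard valence (C 4, N 3, O 2, S 2, halogen 1); for lowercase aromatic atoms, an aromatic c carries 1 H when it has two neighbours and 0 H with three, and aromatic n carries 0 H:
  atom 1: C, bond orders sum to 1 (valence 4) → 3 H
  atom 2: C, bond orders sum to 3 (valence 4) → 1 H
  atom 3: C, bond orders sum to 2 (valence 4) → 2 H
  atom 4: C, bond orders sum to 2 (valence 4) → 2 H
  atom 5: C, bond orders sum to 2 (valence 4) → 2 H
  atom 6: C, bond orders sum to 1 (valence 4) → 3 H
  atom 7: aromatic c, 3 neighbours → 0 H
  atom 8: aromatic c, 3 neighbours → 0 H
  atom 9: C, bond orders sum to 4 (valence 4) → 0 H
  atom 10: O, bond orders sum to 2 (valence 2) → 0 H
  atom 11: N, bond orders sum to 1 (valence 3) → 2 H
  atom 12: aromatic c, 2 neighbours → 1 H
  atom 13: aromatic c, 3 neighbours → 0 H
  atom 14: C, bond orders sum to 4 (valence 4) → 0 H
  atom 15: O, bond orders sum to 2 (valence 2) → 0 H
  atom 16: N, bond orders sum to 1 (valence 3) → 2 H
  atom 17: aromatic c, 3 neighbours → 0 H
  atom 18: O, bond orders sum to 1 (valence 2) → 1 H
  atom 19: aromatic c, 3 neighbours → 0 H
  atom 20: O, bond orders sum to 1 (valence 2) → 1 H
Totals → C:14, H:20, N:2, O:4.
In Hill order: C14H20N2O4.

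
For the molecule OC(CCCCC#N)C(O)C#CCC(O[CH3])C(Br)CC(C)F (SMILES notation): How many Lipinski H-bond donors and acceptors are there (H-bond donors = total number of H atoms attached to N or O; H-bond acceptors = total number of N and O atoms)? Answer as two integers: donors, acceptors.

Donors: find every N or O and count the H atoms it carries.
  atom 1 (O): bond orders sum to 1 → 1 H
  atom 8 (N): bond orders sum to 3 → 0 H
  atom 10 (O): bond orders sum to 1 → 1 H
  atom 15 (O): bond orders sum to 2 → 0 H
Lipinski HBD = 2.
Acceptors: N atoms = 1, O atoms = 3 → HBA = 4.

2, 4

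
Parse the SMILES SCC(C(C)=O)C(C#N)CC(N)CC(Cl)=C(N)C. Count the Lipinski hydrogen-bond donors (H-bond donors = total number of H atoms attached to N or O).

4

Donors: find every N or O and count the H atoms it carries.
  atom 6 (O): bond orders sum to 2 → 0 H
  atom 9 (N): bond orders sum to 3 → 0 H
  atom 12 (N): bond orders sum to 1 → 2 H
  atom 17 (N): bond orders sum to 1 → 2 H
Lipinski HBD = 4.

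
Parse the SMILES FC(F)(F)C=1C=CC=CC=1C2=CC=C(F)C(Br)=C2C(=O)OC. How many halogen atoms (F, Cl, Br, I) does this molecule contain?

5

Halogen atoms appear at heavy-atom positions 1, 3, 4, 15, 17 (1×Br, 4×F).
Other groups present: 1 ester.
Halogen count: 5.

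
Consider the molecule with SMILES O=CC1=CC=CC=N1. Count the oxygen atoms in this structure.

1

Scan the SMILES for O atoms (remember two-letter symbols like Cl and Br are single atoms).
Oxygen count: 1.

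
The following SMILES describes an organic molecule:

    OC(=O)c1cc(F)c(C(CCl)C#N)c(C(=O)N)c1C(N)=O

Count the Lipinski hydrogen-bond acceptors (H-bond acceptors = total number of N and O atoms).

7

N atoms: 3; O atoms: 4.
Lipinski HBA = 3 + 4 = 7.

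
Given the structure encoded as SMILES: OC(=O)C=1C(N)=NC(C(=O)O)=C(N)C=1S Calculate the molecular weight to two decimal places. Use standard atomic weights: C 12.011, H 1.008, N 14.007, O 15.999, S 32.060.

First, the molecular formula is C7H7N3O4S (counting implicit H from valence).
  C: 7 × 12.011 = 84.077
  H: 7 × 1.008 = 7.056
  N: 3 × 14.007 = 42.021
  O: 4 × 15.999 = 63.996
  S: 1 × 32.060 = 32.060
Sum: 7×12.011 + 7×1.008 + 3×14.007 + 4×15.999 + 1×32.060 = 229.210 → 229.21 g/mol.

229.21 g/mol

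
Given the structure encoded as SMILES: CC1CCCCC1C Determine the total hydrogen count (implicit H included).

Walk through each heavy atom and fill implicit hydrogens from standard valence (C 4, N 3, O 2, S 2, halogen 1):
  atom 1: C, bond orders sum to 1 (valence 4) → 3 H
  atom 2: C, bond orders sum to 3 (valence 4) → 1 H
  atom 3: C, bond orders sum to 2 (valence 4) → 2 H
  atom 4: C, bond orders sum to 2 (valence 4) → 2 H
  atom 5: C, bond orders sum to 2 (valence 4) → 2 H
  atom 6: C, bond orders sum to 2 (valence 4) → 2 H
  atom 7: C, bond orders sum to 3 (valence 4) → 1 H
  atom 8: C, bond orders sum to 1 (valence 4) → 3 H
Total hydrogens: 16.

16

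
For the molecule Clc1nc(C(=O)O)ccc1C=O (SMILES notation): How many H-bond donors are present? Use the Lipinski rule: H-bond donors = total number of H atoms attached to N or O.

Donors: find every N or O and count the H atoms it carries.
  atom 3 (N): bond orders sum to 3 → 0 H
  atom 6 (O): bond orders sum to 2 → 0 H
  atom 7 (O): bond orders sum to 1 → 1 H
  atom 12 (O): bond orders sum to 2 → 0 H
Lipinski HBD = 1.

1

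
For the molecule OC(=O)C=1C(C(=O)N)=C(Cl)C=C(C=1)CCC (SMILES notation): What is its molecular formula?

Walk through each heavy atom and fill implicit hydrogens from standard valence (C 4, N 3, O 2, S 2, halogen 1):
  atom 1: O, bond orders sum to 1 (valence 2) → 1 H
  atom 2: C, bond orders sum to 4 (valence 4) → 0 H
  atom 3: O, bond orders sum to 2 (valence 2) → 0 H
  atom 4: C, bond orders sum to 4 (valence 4) → 0 H
  atom 5: C, bond orders sum to 4 (valence 4) → 0 H
  atom 6: C, bond orders sum to 4 (valence 4) → 0 H
  atom 7: O, bond orders sum to 2 (valence 2) → 0 H
  atom 8: N, bond orders sum to 1 (valence 3) → 2 H
  atom 9: C, bond orders sum to 4 (valence 4) → 0 H
  atom 10: Cl (halogen, monovalent) → 0 H
  atom 11: C, bond orders sum to 3 (valence 4) → 1 H
  atom 12: C, bond orders sum to 4 (valence 4) → 0 H
  atom 13: C, bond orders sum to 3 (valence 4) → 1 H
  atom 14: C, bond orders sum to 2 (valence 4) → 2 H
  atom 15: C, bond orders sum to 2 (valence 4) → 2 H
  atom 16: C, bond orders sum to 1 (valence 4) → 3 H
Totals → C:11, H:12, Cl:1, N:1, O:3.
In Hill order: C11H12ClNO3.

C11H12ClNO3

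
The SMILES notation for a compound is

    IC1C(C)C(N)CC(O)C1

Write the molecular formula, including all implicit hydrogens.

Walk through each heavy atom and fill implicit hydrogens from standard valence (C 4, N 3, O 2, S 2, halogen 1):
  atom 1: I (halogen, monovalent) → 0 H
  atom 2: C, bond orders sum to 3 (valence 4) → 1 H
  atom 3: C, bond orders sum to 3 (valence 4) → 1 H
  atom 4: C, bond orders sum to 1 (valence 4) → 3 H
  atom 5: C, bond orders sum to 3 (valence 4) → 1 H
  atom 6: N, bond orders sum to 1 (valence 3) → 2 H
  atom 7: C, bond orders sum to 2 (valence 4) → 2 H
  atom 8: C, bond orders sum to 3 (valence 4) → 1 H
  atom 9: O, bond orders sum to 1 (valence 2) → 1 H
  atom 10: C, bond orders sum to 2 (valence 4) → 2 H
Totals → C:7, H:14, I:1, N:1, O:1.

C7H14INO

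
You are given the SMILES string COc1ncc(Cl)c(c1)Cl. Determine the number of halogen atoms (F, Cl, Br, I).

Halogen atoms appear at heavy-atom positions 7, 10 (2×Cl).
Other groups present: 1 ether.
Halogen count: 2.

2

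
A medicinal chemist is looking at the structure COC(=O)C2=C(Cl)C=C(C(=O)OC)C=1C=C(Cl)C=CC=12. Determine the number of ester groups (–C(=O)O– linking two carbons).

The ester motif appears at heavy-atom positions 3, 10 in the SMILES.
Ester count: 2.

2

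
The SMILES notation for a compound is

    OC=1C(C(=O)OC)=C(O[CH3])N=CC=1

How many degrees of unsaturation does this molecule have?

Degree of unsaturation = (number of rings) + (number of π bonds).
Ring closures in the SMILES: 1.
π bonds: 4 double bonds (each 1 DoU) → 4 DoU from unsaturation.
Total DoU = 1 + 4 = 5.

5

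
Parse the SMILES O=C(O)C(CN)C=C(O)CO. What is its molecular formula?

C6H11NO4

Walk through each heavy atom and fill implicit hydrogens from standard valence (C 4, N 3, O 2, S 2, halogen 1):
  atom 1: O, bond orders sum to 2 (valence 2) → 0 H
  atom 2: C, bond orders sum to 4 (valence 4) → 0 H
  atom 3: O, bond orders sum to 1 (valence 2) → 1 H
  atom 4: C, bond orders sum to 3 (valence 4) → 1 H
  atom 5: C, bond orders sum to 2 (valence 4) → 2 H
  atom 6: N, bond orders sum to 1 (valence 3) → 2 H
  atom 7: C, bond orders sum to 3 (valence 4) → 1 H
  atom 8: C, bond orders sum to 4 (valence 4) → 0 H
  atom 9: O, bond orders sum to 1 (valence 2) → 1 H
  atom 10: C, bond orders sum to 2 (valence 4) → 2 H
  atom 11: O, bond orders sum to 1 (valence 2) → 1 H
Totals → C:6, H:11, N:1, O:4.
In Hill order: C6H11NO4.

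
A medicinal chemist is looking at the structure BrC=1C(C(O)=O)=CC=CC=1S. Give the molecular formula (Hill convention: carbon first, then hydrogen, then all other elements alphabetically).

C7H5BrO2S

Walk through each heavy atom and fill implicit hydrogens from standard valence (C 4, N 3, O 2, S 2, halogen 1):
  atom 1: Br (halogen, monovalent) → 0 H
  atom 2: C, bond orders sum to 4 (valence 4) → 0 H
  atom 3: C, bond orders sum to 4 (valence 4) → 0 H
  atom 4: C, bond orders sum to 4 (valence 4) → 0 H
  atom 5: O, bond orders sum to 1 (valence 2) → 1 H
  atom 6: O, bond orders sum to 2 (valence 2) → 0 H
  atom 7: C, bond orders sum to 3 (valence 4) → 1 H
  atom 8: C, bond orders sum to 3 (valence 4) → 1 H
  atom 9: C, bond orders sum to 3 (valence 4) → 1 H
  atom 10: C, bond orders sum to 4 (valence 4) → 0 H
  atom 11: S, bond orders sum to 1 (valence 2) → 1 H
Totals → C:7, H:5, Br:1, O:2, S:1.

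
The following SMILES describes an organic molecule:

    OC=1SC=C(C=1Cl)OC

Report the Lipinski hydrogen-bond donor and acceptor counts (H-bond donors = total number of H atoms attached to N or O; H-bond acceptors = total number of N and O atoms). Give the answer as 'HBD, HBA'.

Donors: find every N or O and count the H atoms it carries.
  atom 1 (O): bond orders sum to 1 → 1 H
  atom 8 (O): bond orders sum to 2 → 0 H
Lipinski HBD = 1.
Acceptors: N atoms = 0, O atoms = 2 → HBA = 2.

1, 2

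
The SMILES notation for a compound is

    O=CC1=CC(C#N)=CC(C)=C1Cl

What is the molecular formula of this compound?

Walk through each heavy atom and fill implicit hydrogens from standard valence (C 4, N 3, O 2, S 2, halogen 1):
  atom 1: O, bond orders sum to 2 (valence 2) → 0 H
  atom 2: C, bond orders sum to 3 (valence 4) → 1 H
  atom 3: C, bond orders sum to 4 (valence 4) → 0 H
  atom 4: C, bond orders sum to 3 (valence 4) → 1 H
  atom 5: C, bond orders sum to 4 (valence 4) → 0 H
  atom 6: C, bond orders sum to 4 (valence 4) → 0 H
  atom 7: N, bond orders sum to 3 (valence 3) → 0 H
  atom 8: C, bond orders sum to 3 (valence 4) → 1 H
  atom 9: C, bond orders sum to 4 (valence 4) → 0 H
  atom 10: C, bond orders sum to 1 (valence 4) → 3 H
  atom 11: C, bond orders sum to 4 (valence 4) → 0 H
  atom 12: Cl (halogen, monovalent) → 0 H
Totals → C:9, H:6, Cl:1, N:1, O:1.
In Hill order: C9H6ClNO.

C9H6ClNO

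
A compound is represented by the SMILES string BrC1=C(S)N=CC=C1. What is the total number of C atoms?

5

Count every carbon token in the SMILES (each C, including those in ring-closure positions and inside branches).
Carbon count: 5.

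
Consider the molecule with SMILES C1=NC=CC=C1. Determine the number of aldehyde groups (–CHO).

0

Scan the SMILES for the aldehyde motif — none present.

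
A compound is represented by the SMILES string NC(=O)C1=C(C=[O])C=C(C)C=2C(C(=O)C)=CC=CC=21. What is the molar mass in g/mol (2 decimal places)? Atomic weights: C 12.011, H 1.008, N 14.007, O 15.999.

First, the molecular formula is C15H13NO3 (counting implicit H from valence).
  C: 15 × 12.011 = 180.165
  H: 13 × 1.008 = 13.104
  N: 1 × 14.007 = 14.007
  O: 3 × 15.999 = 47.997
Sum: 15×12.011 + 13×1.008 + 1×14.007 + 3×15.999 = 255.273 → 255.27 g/mol.

255.27 g/mol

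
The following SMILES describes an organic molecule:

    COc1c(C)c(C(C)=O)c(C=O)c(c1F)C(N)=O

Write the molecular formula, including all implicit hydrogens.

C12H12FNO4

Walk through each heavy atom and fill implicit hydrogens from standard valence (C 4, N 3, O 2, S 2, halogen 1); for lowercase aromatic atoms, an aromatic c carries 1 H when it has two neighbours and 0 H with three, and aromatic n carries 0 H:
  atom 1: C, bond orders sum to 1 (valence 4) → 3 H
  atom 2: O, bond orders sum to 2 (valence 2) → 0 H
  atom 3: aromatic c, 3 neighbours → 0 H
  atom 4: aromatic c, 3 neighbours → 0 H
  atom 5: C, bond orders sum to 1 (valence 4) → 3 H
  atom 6: aromatic c, 3 neighbours → 0 H
  atom 7: C, bond orders sum to 4 (valence 4) → 0 H
  atom 8: C, bond orders sum to 1 (valence 4) → 3 H
  atom 9: O, bond orders sum to 2 (valence 2) → 0 H
  atom 10: aromatic c, 3 neighbours → 0 H
  atom 11: C, bond orders sum to 3 (valence 4) → 1 H
  atom 12: O, bond orders sum to 2 (valence 2) → 0 H
  atom 13: aromatic c, 3 neighbours → 0 H
  atom 14: aromatic c, 3 neighbours → 0 H
  atom 15: F (halogen, monovalent) → 0 H
  atom 16: C, bond orders sum to 4 (valence 4) → 0 H
  atom 17: N, bond orders sum to 1 (valence 3) → 2 H
  atom 18: O, bond orders sum to 2 (valence 2) → 0 H
Totals → C:12, H:12, F:1, N:1, O:4.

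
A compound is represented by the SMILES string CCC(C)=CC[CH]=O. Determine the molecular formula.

Walk through each heavy atom and fill implicit hydrogens from standard valence (C 4, N 3, O 2, S 2, halogen 1):
  atom 1: C, bond orders sum to 1 (valence 4) → 3 H
  atom 2: C, bond orders sum to 2 (valence 4) → 2 H
  atom 3: C, bond orders sum to 4 (valence 4) → 0 H
  atom 4: C, bond orders sum to 1 (valence 4) → 3 H
  atom 5: C, bond orders sum to 3 (valence 4) → 1 H
  atom 6: C, bond orders sum to 2 (valence 4) → 2 H
  atom 7: C with explicit H count 1
  atom 8: O, bond orders sum to 2 (valence 2) → 0 H
Totals → C:7, H:12, O:1.

C7H12O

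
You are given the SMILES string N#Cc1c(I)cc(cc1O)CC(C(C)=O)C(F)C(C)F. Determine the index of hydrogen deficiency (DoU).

Molecular formula: C14H14F2INO2.
DoU = (2C + 2 + N − H − X) / 2, where X is the halogen count and O/S are ignored.
    = (2·14 + 2 + 1 − 14 − 3) / 2 = 14 / 2 = 7.

7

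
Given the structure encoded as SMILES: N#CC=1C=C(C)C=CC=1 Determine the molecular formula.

Walk through each heavy atom and fill implicit hydrogens from standard valence (C 4, N 3, O 2, S 2, halogen 1):
  atom 1: N, bond orders sum to 3 (valence 3) → 0 H
  atom 2: C, bond orders sum to 4 (valence 4) → 0 H
  atom 3: C, bond orders sum to 4 (valence 4) → 0 H
  atom 4: C, bond orders sum to 3 (valence 4) → 1 H
  atom 5: C, bond orders sum to 4 (valence 4) → 0 H
  atom 6: C, bond orders sum to 1 (valence 4) → 3 H
  atom 7: C, bond orders sum to 3 (valence 4) → 1 H
  atom 8: C, bond orders sum to 3 (valence 4) → 1 H
  atom 9: C, bond orders sum to 3 (valence 4) → 1 H
Totals → C:8, H:7, N:1.
In Hill order: C8H7N.

C8H7N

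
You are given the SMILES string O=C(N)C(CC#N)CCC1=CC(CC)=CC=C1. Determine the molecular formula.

C14H18N2O

Walk through each heavy atom and fill implicit hydrogens from standard valence (C 4, N 3, O 2, S 2, halogen 1):
  atom 1: O, bond orders sum to 2 (valence 2) → 0 H
  atom 2: C, bond orders sum to 4 (valence 4) → 0 H
  atom 3: N, bond orders sum to 1 (valence 3) → 2 H
  atom 4: C, bond orders sum to 3 (valence 4) → 1 H
  atom 5: C, bond orders sum to 2 (valence 4) → 2 H
  atom 6: C, bond orders sum to 4 (valence 4) → 0 H
  atom 7: N, bond orders sum to 3 (valence 3) → 0 H
  atom 8: C, bond orders sum to 2 (valence 4) → 2 H
  atom 9: C, bond orders sum to 2 (valence 4) → 2 H
  atom 10: C, bond orders sum to 4 (valence 4) → 0 H
  atom 11: C, bond orders sum to 3 (valence 4) → 1 H
  atom 12: C, bond orders sum to 4 (valence 4) → 0 H
  atom 13: C, bond orders sum to 2 (valence 4) → 2 H
  atom 14: C, bond orders sum to 1 (valence 4) → 3 H
  atom 15: C, bond orders sum to 3 (valence 4) → 1 H
  atom 16: C, bond orders sum to 3 (valence 4) → 1 H
  atom 17: C, bond orders sum to 3 (valence 4) → 1 H
Totals → C:14, H:18, N:2, O:1.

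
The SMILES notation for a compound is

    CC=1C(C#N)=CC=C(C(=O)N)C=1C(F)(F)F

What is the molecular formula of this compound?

C10H7F3N2O

Walk through each heavy atom and fill implicit hydrogens from standard valence (C 4, N 3, O 2, S 2, halogen 1):
  atom 1: C, bond orders sum to 1 (valence 4) → 3 H
  atom 2: C, bond orders sum to 4 (valence 4) → 0 H
  atom 3: C, bond orders sum to 4 (valence 4) → 0 H
  atom 4: C, bond orders sum to 4 (valence 4) → 0 H
  atom 5: N, bond orders sum to 3 (valence 3) → 0 H
  atom 6: C, bond orders sum to 3 (valence 4) → 1 H
  atom 7: C, bond orders sum to 3 (valence 4) → 1 H
  atom 8: C, bond orders sum to 4 (valence 4) → 0 H
  atom 9: C, bond orders sum to 4 (valence 4) → 0 H
  atom 10: O, bond orders sum to 2 (valence 2) → 0 H
  atom 11: N, bond orders sum to 1 (valence 3) → 2 H
  atom 12: C, bond orders sum to 4 (valence 4) → 0 H
  atom 13: C, bond orders sum to 4 (valence 4) → 0 H
  atom 14: F (halogen, monovalent) → 0 H
  atom 15: F (halogen, monovalent) → 0 H
  atom 16: F (halogen, monovalent) → 0 H
Totals → C:10, H:7, F:3, N:2, O:1.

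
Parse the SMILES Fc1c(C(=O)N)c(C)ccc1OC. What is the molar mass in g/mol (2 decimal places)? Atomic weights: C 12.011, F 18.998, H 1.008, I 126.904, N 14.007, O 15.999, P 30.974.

183.18 g/mol

First, the molecular formula is C9H10FNO2 (counting implicit H from valence).
  C: 9 × 12.011 = 108.099
  F: 1 × 18.998 = 18.998
  H: 10 × 1.008 = 10.080
  N: 1 × 14.007 = 14.007
  O: 2 × 15.999 = 31.998
Sum: 9×12.011 + 1×18.998 + 10×1.008 + 1×14.007 + 2×15.999 = 183.182 → 183.18 g/mol.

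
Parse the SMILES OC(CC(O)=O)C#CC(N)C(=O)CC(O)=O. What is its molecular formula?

Walk through each heavy atom and fill implicit hydrogens from standard valence (C 4, N 3, O 2, S 2, halogen 1):
  atom 1: O, bond orders sum to 1 (valence 2) → 1 H
  atom 2: C, bond orders sum to 3 (valence 4) → 1 H
  atom 3: C, bond orders sum to 2 (valence 4) → 2 H
  atom 4: C, bond orders sum to 4 (valence 4) → 0 H
  atom 5: O, bond orders sum to 1 (valence 2) → 1 H
  atom 6: O, bond orders sum to 2 (valence 2) → 0 H
  atom 7: C, bond orders sum to 4 (valence 4) → 0 H
  atom 8: C, bond orders sum to 4 (valence 4) → 0 H
  atom 9: C, bond orders sum to 3 (valence 4) → 1 H
  atom 10: N, bond orders sum to 1 (valence 3) → 2 H
  atom 11: C, bond orders sum to 4 (valence 4) → 0 H
  atom 12: O, bond orders sum to 2 (valence 2) → 0 H
  atom 13: C, bond orders sum to 2 (valence 4) → 2 H
  atom 14: C, bond orders sum to 4 (valence 4) → 0 H
  atom 15: O, bond orders sum to 1 (valence 2) → 1 H
  atom 16: O, bond orders sum to 2 (valence 2) → 0 H
Totals → C:9, H:11, N:1, O:6.
In Hill order: C9H11NO6.

C9H11NO6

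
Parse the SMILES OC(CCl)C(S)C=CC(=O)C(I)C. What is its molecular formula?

Walk through each heavy atom and fill implicit hydrogens from standard valence (C 4, N 3, O 2, S 2, halogen 1):
  atom 1: O, bond orders sum to 1 (valence 2) → 1 H
  atom 2: C, bond orders sum to 3 (valence 4) → 1 H
  atom 3: C, bond orders sum to 2 (valence 4) → 2 H
  atom 4: Cl (halogen, monovalent) → 0 H
  atom 5: C, bond orders sum to 3 (valence 4) → 1 H
  atom 6: S, bond orders sum to 1 (valence 2) → 1 H
  atom 7: C, bond orders sum to 3 (valence 4) → 1 H
  atom 8: C, bond orders sum to 3 (valence 4) → 1 H
  atom 9: C, bond orders sum to 4 (valence 4) → 0 H
  atom 10: O, bond orders sum to 2 (valence 2) → 0 H
  atom 11: C, bond orders sum to 3 (valence 4) → 1 H
  atom 12: I (halogen, monovalent) → 0 H
  atom 13: C, bond orders sum to 1 (valence 4) → 3 H
Totals → C:8, H:12, Cl:1, I:1, O:2, S:1.

C8H12ClIO2S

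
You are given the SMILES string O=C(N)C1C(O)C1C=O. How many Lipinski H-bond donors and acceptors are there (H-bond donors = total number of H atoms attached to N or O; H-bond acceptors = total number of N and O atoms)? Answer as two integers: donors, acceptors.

Donors: find every N or O and count the H atoms it carries.
  atom 1 (O): bond orders sum to 2 → 0 H
  atom 3 (N): bond orders sum to 1 → 2 H
  atom 6 (O): bond orders sum to 1 → 1 H
  atom 9 (O): bond orders sum to 2 → 0 H
Lipinski HBD = 3.
Acceptors: N atoms = 1, O atoms = 3 → HBA = 4.

3, 4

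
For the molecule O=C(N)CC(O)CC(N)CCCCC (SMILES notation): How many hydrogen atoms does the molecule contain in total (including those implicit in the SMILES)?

Walk through each heavy atom and fill implicit hydrogens from standard valence (C 4, N 3, O 2, S 2, halogen 1):
  atom 1: O, bond orders sum to 2 (valence 2) → 0 H
  atom 2: C, bond orders sum to 4 (valence 4) → 0 H
  atom 3: N, bond orders sum to 1 (valence 3) → 2 H
  atom 4: C, bond orders sum to 2 (valence 4) → 2 H
  atom 5: C, bond orders sum to 3 (valence 4) → 1 H
  atom 6: O, bond orders sum to 1 (valence 2) → 1 H
  atom 7: C, bond orders sum to 2 (valence 4) → 2 H
  atom 8: C, bond orders sum to 3 (valence 4) → 1 H
  atom 9: N, bond orders sum to 1 (valence 3) → 2 H
  atom 10: C, bond orders sum to 2 (valence 4) → 2 H
  atom 11: C, bond orders sum to 2 (valence 4) → 2 H
  atom 12: C, bond orders sum to 2 (valence 4) → 2 H
  atom 13: C, bond orders sum to 2 (valence 4) → 2 H
  atom 14: C, bond orders sum to 1 (valence 4) → 3 H
Total hydrogens: 22.

22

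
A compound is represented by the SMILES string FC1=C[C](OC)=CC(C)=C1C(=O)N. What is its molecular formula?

Walk through each heavy atom and fill implicit hydrogens from standard valence (C 4, N 3, O 2, S 2, halogen 1):
  atom 1: F (halogen, monovalent) → 0 H
  atom 2: C, bond orders sum to 4 (valence 4) → 0 H
  atom 3: C, bond orders sum to 3 (valence 4) → 1 H
  atom 4: C with explicit H count 0
  atom 5: O, bond orders sum to 2 (valence 2) → 0 H
  atom 6: C, bond orders sum to 1 (valence 4) → 3 H
  atom 7: C, bond orders sum to 3 (valence 4) → 1 H
  atom 8: C, bond orders sum to 4 (valence 4) → 0 H
  atom 9: C, bond orders sum to 1 (valence 4) → 3 H
  atom 10: C, bond orders sum to 4 (valence 4) → 0 H
  atom 11: C, bond orders sum to 4 (valence 4) → 0 H
  atom 12: O, bond orders sum to 2 (valence 2) → 0 H
  atom 13: N, bond orders sum to 1 (valence 3) → 2 H
Totals → C:9, H:10, F:1, N:1, O:2.

C9H10FNO2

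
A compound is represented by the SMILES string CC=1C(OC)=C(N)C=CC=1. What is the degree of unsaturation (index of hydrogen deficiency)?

4

Molecular formula: C8H11NO.
DoU = (2C + 2 + N − H − X) / 2, where X is the halogen count and O/S are ignored.
    = (2·8 + 2 + 1 − 11 − 0) / 2 = 8 / 2 = 4.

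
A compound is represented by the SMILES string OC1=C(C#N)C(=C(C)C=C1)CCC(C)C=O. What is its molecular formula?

Walk through each heavy atom and fill implicit hydrogens from standard valence (C 4, N 3, O 2, S 2, halogen 1):
  atom 1: O, bond orders sum to 1 (valence 2) → 1 H
  atom 2: C, bond orders sum to 4 (valence 4) → 0 H
  atom 3: C, bond orders sum to 4 (valence 4) → 0 H
  atom 4: C, bond orders sum to 4 (valence 4) → 0 H
  atom 5: N, bond orders sum to 3 (valence 3) → 0 H
  atom 6: C, bond orders sum to 4 (valence 4) → 0 H
  atom 7: C, bond orders sum to 4 (valence 4) → 0 H
  atom 8: C, bond orders sum to 1 (valence 4) → 3 H
  atom 9: C, bond orders sum to 3 (valence 4) → 1 H
  atom 10: C, bond orders sum to 3 (valence 4) → 1 H
  atom 11: C, bond orders sum to 2 (valence 4) → 2 H
  atom 12: C, bond orders sum to 2 (valence 4) → 2 H
  atom 13: C, bond orders sum to 3 (valence 4) → 1 H
  atom 14: C, bond orders sum to 1 (valence 4) → 3 H
  atom 15: C, bond orders sum to 3 (valence 4) → 1 H
  atom 16: O, bond orders sum to 2 (valence 2) → 0 H
Totals → C:13, H:15, N:1, O:2.

C13H15NO2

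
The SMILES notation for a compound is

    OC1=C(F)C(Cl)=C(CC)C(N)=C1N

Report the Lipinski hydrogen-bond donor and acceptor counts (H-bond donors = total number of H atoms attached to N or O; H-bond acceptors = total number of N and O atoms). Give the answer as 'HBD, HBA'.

Donors: find every N or O and count the H atoms it carries.
  atom 1 (O): bond orders sum to 1 → 1 H
  atom 11 (N): bond orders sum to 1 → 2 H
  atom 13 (N): bond orders sum to 1 → 2 H
Lipinski HBD = 5.
Acceptors: N atoms = 2, O atoms = 1 → HBA = 3.

5, 3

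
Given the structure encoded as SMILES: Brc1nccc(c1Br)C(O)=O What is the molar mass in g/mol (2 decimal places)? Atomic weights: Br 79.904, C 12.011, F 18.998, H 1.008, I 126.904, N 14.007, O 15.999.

280.90 g/mol

First, the molecular formula is C6H3Br2NO2 (counting implicit H from valence).
  Br: 2 × 79.904 = 159.808
  C: 6 × 12.011 = 72.066
  H: 3 × 1.008 = 3.024
  N: 1 × 14.007 = 14.007
  O: 2 × 15.999 = 31.998
Sum: 2×79.904 + 6×12.011 + 3×1.008 + 1×14.007 + 2×15.999 = 280.903 → 280.90 g/mol.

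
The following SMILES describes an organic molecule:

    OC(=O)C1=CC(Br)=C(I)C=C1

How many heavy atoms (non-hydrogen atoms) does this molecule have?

11

Every atom symbol written in the SMILES (organic subset) is one heavy atom; implicit H are not written.
Heavy atoms by element → Br:1, C:7, I:1, O:2.
Total: 11.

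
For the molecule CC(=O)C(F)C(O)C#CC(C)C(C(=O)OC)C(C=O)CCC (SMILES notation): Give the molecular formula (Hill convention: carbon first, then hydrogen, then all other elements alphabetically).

C16H23FO5

Walk through each heavy atom and fill implicit hydrogens from standard valence (C 4, N 3, O 2, S 2, halogen 1):
  atom 1: C, bond orders sum to 1 (valence 4) → 3 H
  atom 2: C, bond orders sum to 4 (valence 4) → 0 H
  atom 3: O, bond orders sum to 2 (valence 2) → 0 H
  atom 4: C, bond orders sum to 3 (valence 4) → 1 H
  atom 5: F (halogen, monovalent) → 0 H
  atom 6: C, bond orders sum to 3 (valence 4) → 1 H
  atom 7: O, bond orders sum to 1 (valence 2) → 1 H
  atom 8: C, bond orders sum to 4 (valence 4) → 0 H
  atom 9: C, bond orders sum to 4 (valence 4) → 0 H
  atom 10: C, bond orders sum to 3 (valence 4) → 1 H
  atom 11: C, bond orders sum to 1 (valence 4) → 3 H
  atom 12: C, bond orders sum to 3 (valence 4) → 1 H
  atom 13: C, bond orders sum to 4 (valence 4) → 0 H
  atom 14: O, bond orders sum to 2 (valence 2) → 0 H
  atom 15: O, bond orders sum to 2 (valence 2) → 0 H
  atom 16: C, bond orders sum to 1 (valence 4) → 3 H
  atom 17: C, bond orders sum to 3 (valence 4) → 1 H
  atom 18: C, bond orders sum to 3 (valence 4) → 1 H
  atom 19: O, bond orders sum to 2 (valence 2) → 0 H
  atom 20: C, bond orders sum to 2 (valence 4) → 2 H
  atom 21: C, bond orders sum to 2 (valence 4) → 2 H
  atom 22: C, bond orders sum to 1 (valence 4) → 3 H
Totals → C:16, H:23, F:1, O:5.
In Hill order: C16H23FO5.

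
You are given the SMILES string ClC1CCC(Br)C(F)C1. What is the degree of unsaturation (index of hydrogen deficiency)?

1

Degree of unsaturation = (number of rings) + (number of π bonds).
Ring closures in the SMILES: 1.
π bonds: none → 0 DoU from unsaturation.
Total DoU = 1 + 0 = 1.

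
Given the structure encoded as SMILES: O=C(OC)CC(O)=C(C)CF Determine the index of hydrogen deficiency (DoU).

Degree of unsaturation = (number of rings) + (number of π bonds).
Ring closures in the SMILES: 0.
π bonds: 2 double bonds (each 1 DoU) → 2 DoU from unsaturation.
Total DoU = 0 + 2 = 2.

2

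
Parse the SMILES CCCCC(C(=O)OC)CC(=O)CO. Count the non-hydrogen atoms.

14

Every atom symbol written in the SMILES (organic subset) is one heavy atom; implicit H are not written.
Heavy atoms by element → C:10, O:4.
Total: 14.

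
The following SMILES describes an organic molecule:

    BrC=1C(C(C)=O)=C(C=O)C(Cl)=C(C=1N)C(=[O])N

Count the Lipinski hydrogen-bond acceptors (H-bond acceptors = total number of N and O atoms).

5

N atoms: 2; O atoms: 3.
Lipinski HBA = 2 + 3 = 5.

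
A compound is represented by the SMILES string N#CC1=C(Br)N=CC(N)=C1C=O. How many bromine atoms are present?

1

Scan the SMILES for Br atoms (remember two-letter symbols like Cl and Br are single atoms).
Bromine count: 1.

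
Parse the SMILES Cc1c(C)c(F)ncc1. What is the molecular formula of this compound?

Walk through each heavy atom and fill implicit hydrogens from standard valence (C 4, N 3, O 2, S 2, halogen 1); for lowercase aromatic atoms, an aromatic c carries 1 H when it has two neighbours and 0 H with three, and aromatic n carries 0 H:
  atom 1: C, bond orders sum to 1 (valence 4) → 3 H
  atom 2: aromatic c, 3 neighbours → 0 H
  atom 3: aromatic c, 3 neighbours → 0 H
  atom 4: C, bond orders sum to 1 (valence 4) → 3 H
  atom 5: aromatic c, 3 neighbours → 0 H
  atom 6: F (halogen, monovalent) → 0 H
  atom 7: aromatic n, 2 neighbours → 0 H
  atom 8: aromatic c, 2 neighbours → 1 H
  atom 9: aromatic c, 2 neighbours → 1 H
Totals → C:7, H:8, F:1, N:1.
In Hill order: C7H8FN.

C7H8FN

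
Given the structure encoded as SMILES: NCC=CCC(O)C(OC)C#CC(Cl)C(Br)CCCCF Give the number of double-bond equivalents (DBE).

Degree of unsaturation = (number of rings) + (number of π bonds).
Ring closures in the SMILES: 0.
π bonds: 1 double bond (each 1 DoU), 1 triple bond (each 2 DoU) → 3 DoU from unsaturation.
Total DoU = 0 + 3 = 3.

3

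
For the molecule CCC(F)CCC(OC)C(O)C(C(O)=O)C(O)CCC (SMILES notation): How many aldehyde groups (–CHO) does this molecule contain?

Scan the SMILES for the aldehyde motif — none present.
Groups that are present: 1 carboxylic acid, 1 ether, 2 hydroxyl.

0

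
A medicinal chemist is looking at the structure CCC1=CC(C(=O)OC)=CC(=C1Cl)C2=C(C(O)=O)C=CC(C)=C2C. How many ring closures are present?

2

In SMILES, each pair of matching ring-closure digits denotes one ring-closing bond; the number of such bonds equals the number of independent rings.
Ring-closure bonds here: 2.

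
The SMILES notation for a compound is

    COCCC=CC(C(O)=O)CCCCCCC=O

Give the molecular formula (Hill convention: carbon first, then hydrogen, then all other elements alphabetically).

C14H24O4

Walk through each heavy atom and fill implicit hydrogens from standard valence (C 4, N 3, O 2, S 2, halogen 1):
  atom 1: C, bond orders sum to 1 (valence 4) → 3 H
  atom 2: O, bond orders sum to 2 (valence 2) → 0 H
  atom 3: C, bond orders sum to 2 (valence 4) → 2 H
  atom 4: C, bond orders sum to 2 (valence 4) → 2 H
  atom 5: C, bond orders sum to 3 (valence 4) → 1 H
  atom 6: C, bond orders sum to 3 (valence 4) → 1 H
  atom 7: C, bond orders sum to 3 (valence 4) → 1 H
  atom 8: C, bond orders sum to 4 (valence 4) → 0 H
  atom 9: O, bond orders sum to 1 (valence 2) → 1 H
  atom 10: O, bond orders sum to 2 (valence 2) → 0 H
  atom 11: C, bond orders sum to 2 (valence 4) → 2 H
  atom 12: C, bond orders sum to 2 (valence 4) → 2 H
  atom 13: C, bond orders sum to 2 (valence 4) → 2 H
  atom 14: C, bond orders sum to 2 (valence 4) → 2 H
  atom 15: C, bond orders sum to 2 (valence 4) → 2 H
  atom 16: C, bond orders sum to 2 (valence 4) → 2 H
  atom 17: C, bond orders sum to 3 (valence 4) → 1 H
  atom 18: O, bond orders sum to 2 (valence 2) → 0 H
Totals → C:14, H:24, O:4.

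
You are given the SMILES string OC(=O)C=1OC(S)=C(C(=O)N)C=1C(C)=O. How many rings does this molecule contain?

1

In SMILES, each pair of matching ring-closure digits denotes one ring-closing bond; the number of such bonds equals the number of independent rings.
Ring-closure bonds here: 1.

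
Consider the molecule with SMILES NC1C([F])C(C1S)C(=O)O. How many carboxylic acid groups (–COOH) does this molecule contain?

The carboxylic acid motif appears at heavy-atom position 8 in the SMILES.
Other groups present: 1 primary amine, 1 thiol.
Carboxylic acid count: 1.

1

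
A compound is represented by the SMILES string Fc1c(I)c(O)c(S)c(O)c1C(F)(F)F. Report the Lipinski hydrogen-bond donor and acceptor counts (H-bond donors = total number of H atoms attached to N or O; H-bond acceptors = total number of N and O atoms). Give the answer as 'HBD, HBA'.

Donors: find every N or O and count the H atoms it carries.
  atom 6 (O): bond orders sum to 1 → 1 H
  atom 10 (O): bond orders sum to 1 → 1 H
Lipinski HBD = 2.
Acceptors: N atoms = 0, O atoms = 2 → HBA = 2.

2, 2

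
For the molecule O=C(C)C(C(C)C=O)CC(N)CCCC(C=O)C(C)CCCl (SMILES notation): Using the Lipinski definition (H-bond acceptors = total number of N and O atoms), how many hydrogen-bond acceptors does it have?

N atoms: 1; O atoms: 3.
Lipinski HBA = 1 + 3 = 4.

4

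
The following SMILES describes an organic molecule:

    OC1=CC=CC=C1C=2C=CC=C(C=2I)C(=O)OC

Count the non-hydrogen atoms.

18

Every atom symbol written in the SMILES (organic subset) is one heavy atom; implicit H are not written.
Heavy atoms by element → C:14, I:1, O:3.
Total: 18.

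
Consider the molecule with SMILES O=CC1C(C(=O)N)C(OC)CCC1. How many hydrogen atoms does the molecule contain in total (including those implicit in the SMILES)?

15

Walk through each heavy atom and fill implicit hydrogens from standard valence (C 4, N 3, O 2, S 2, halogen 1):
  atom 1: O, bond orders sum to 2 (valence 2) → 0 H
  atom 2: C, bond orders sum to 3 (valence 4) → 1 H
  atom 3: C, bond orders sum to 3 (valence 4) → 1 H
  atom 4: C, bond orders sum to 3 (valence 4) → 1 H
  atom 5: C, bond orders sum to 4 (valence 4) → 0 H
  atom 6: O, bond orders sum to 2 (valence 2) → 0 H
  atom 7: N, bond orders sum to 1 (valence 3) → 2 H
  atom 8: C, bond orders sum to 3 (valence 4) → 1 H
  atom 9: O, bond orders sum to 2 (valence 2) → 0 H
  atom 10: C, bond orders sum to 1 (valence 4) → 3 H
  atom 11: C, bond orders sum to 2 (valence 4) → 2 H
  atom 12: C, bond orders sum to 2 (valence 4) → 2 H
  atom 13: C, bond orders sum to 2 (valence 4) → 2 H
Total hydrogens: 15.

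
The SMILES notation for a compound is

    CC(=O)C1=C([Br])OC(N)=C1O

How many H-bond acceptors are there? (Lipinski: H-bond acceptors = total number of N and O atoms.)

N atoms: 1; O atoms: 3.
Lipinski HBA = 1 + 3 = 4.

4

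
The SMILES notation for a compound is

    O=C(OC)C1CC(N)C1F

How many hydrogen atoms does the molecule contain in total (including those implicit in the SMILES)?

10

Walk through each heavy atom and fill implicit hydrogens from standard valence (C 4, N 3, O 2, S 2, halogen 1):
  atom 1: O, bond orders sum to 2 (valence 2) → 0 H
  atom 2: C, bond orders sum to 4 (valence 4) → 0 H
  atom 3: O, bond orders sum to 2 (valence 2) → 0 H
  atom 4: C, bond orders sum to 1 (valence 4) → 3 H
  atom 5: C, bond orders sum to 3 (valence 4) → 1 H
  atom 6: C, bond orders sum to 2 (valence 4) → 2 H
  atom 7: C, bond orders sum to 3 (valence 4) → 1 H
  atom 8: N, bond orders sum to 1 (valence 3) → 2 H
  atom 9: C, bond orders sum to 3 (valence 4) → 1 H
  atom 10: F (halogen, monovalent) → 0 H
Total hydrogens: 10.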